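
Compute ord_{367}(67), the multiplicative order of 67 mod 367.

183

ord(67) | φ(367) = 367 − 1 = 366 = 2 · 3 · 61.
Divisors of 366: 1, 2, 3, 6, 61, 122, 183, 366.
Evaluate successive powers at the divisors of 366:
67^1 ≡ 67
67^2 ≡ 85
67^3 ≡ 190
67^6 ≡ 134
67^61 ≡ 283
67^122 ≡ 83
67^183 ≡ 1
Therefore the multiplicative order of 67 modulo 367 is 183.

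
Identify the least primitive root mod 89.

φ(89) = 89 − 1 = 88 = 2^3 · 11.
Test candidates g = 2, 3, … against the prime factors q ∈ {2, 11} of φ(89): g is a generator iff g^(88/q) ≢ 1 for every such q.
g = 2: 2^44 ≡ 1 — hits 1, so not a primitive root.
g = 3: 3^44 ≡ 88; 3^8 ≡ 64 — none is 1, so 3 is a primitive root.
The smallest primitive root modulo 89 is 3.

3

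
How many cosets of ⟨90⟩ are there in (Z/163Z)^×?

2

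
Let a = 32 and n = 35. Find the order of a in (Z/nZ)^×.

The order of 32 must divide φ(35) = φ(5·7) = (5−1)·(7−1) = 4·6 = 24 = 2^3 · 3.
Divisors of 24: 1, 2, 3, 4, 6, 8, 12, 24.
Test each divisor d:
32^1 ≡ 32 (mod 35)
32^2 ≡ 9 (mod 35)
32^3 ≡ 8 (mod 35)
32^4 ≡ 11 (mod 35)
32^6 ≡ 29 (mod 35)
32^8 ≡ 16 (mod 35)
32^12 ≡ 1 (mod 35) ✓
So ord_35(32) = 12.

12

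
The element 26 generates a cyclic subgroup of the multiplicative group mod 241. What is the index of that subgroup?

3

ord(26) | φ(241) = 241 − 1 = 240 = 2^4 · 3 · 5.
Divisors of 240: 1, 2, 3, 4, 5, 6, 8, 10, 12, 15, 16, 20, 24, 30, 40, 48, 60, 80, 120, 240.
Check 26^d mod 241 for each divisor in increasing order:
26^1 ≡ 26 (mod 241)
26^2 ≡ 194 (mod 241)
26^3 ≡ 224 (mod 241)
26^4 ≡ 40 (mod 241)
26^5 ≡ 76 (mod 241)
26^6 ≡ 48 (mod 241)
26^8 ≡ 154 (mod 241)
26^10 ≡ 233 (mod 241)
26^12 ≡ 135 (mod 241)
26^15 ≡ 115 (mod 241)
26^16 ≡ 98 (mod 241)
26^20 ≡ 64 (mod 241)
26^24 ≡ 150 (mod 241)
26^30 ≡ 211 (mod 241)
26^40 ≡ 240 (mod 241)
26^48 ≡ 87 (mod 241)
26^60 ≡ 177 (mod 241)
26^80 ≡ 1 (mod 241) ✓
The order of 26 is 80, so the subgroup it generates has 80 elements.
Index = |(Z/241Z)^×| / |⟨26⟩| = 240 / 80 = 3.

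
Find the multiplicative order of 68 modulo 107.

106

ord(68) | φ(107) = 107 − 1 = 106 = 2 · 53.
Divisors of 106: 1, 2, 53, 106.
Test each divisor d:
68^1 ≡ 68 (mod 107)
68^2 ≡ 23 (mod 107)
68^53 ≡ 106 (mod 107)
68^106 ≡ 1 (mod 107) ✓
So ord_107(68) = 106.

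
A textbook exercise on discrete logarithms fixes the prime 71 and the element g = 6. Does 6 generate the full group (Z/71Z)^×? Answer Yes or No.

φ(71) = 71 − 1 = 70 = 2 · 5 · 7.
It suffices to check that the order of 6 is not a proper divisor of 70: compute 6^(70/q) for q ∈ {2, 5, 7}.
6^35 ≡ 1 (mod 71)  [q = 2: ≡ 1 ✗]
6^14 ≡ 5 (mod 71)  [q = 5: ≢ 1 ✓]
6^10 ≡ 20 (mod 71)  [q = 7: ≢ 1 ✓]
The check at q = 2 fails, so 6 generates a proper subgroup.

No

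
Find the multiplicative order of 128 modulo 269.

268

By Lagrange's theorem, ord_269(128) divides φ(269) = 269 − 1 = 268 = 2^2 · 67.
Divisors of 268: 1, 2, 4, 67, 134, 268.
Evaluate successive powers at the divisors of 268:
128^1 ≡ 128
128^2 ≡ 244
128^4 ≡ 87
128^67 ≡ 82
128^134 ≡ 268
128^268 ≡ 1
Hence ord(128) = 268.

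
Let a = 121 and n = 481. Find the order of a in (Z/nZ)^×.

6

By Lagrange's theorem, ord_481(121) divides φ(481) = φ(13·37) = (13−1)·(37−1) = 12·36 = 432 = 2^4 · 3^3.
Divisors of 432: 1, 2, 3, 4, 6, 8, 9, 12, 16, 18, 24, 27, 36, 48, 54, 72, 108, 144, 216, 432.
Test each divisor d:
121^1 ≡ 121 (mod 481)
121^2 ≡ 211 (mod 481)
121^3 ≡ 38 (mod 481)
121^4 ≡ 269 (mod 481)
121^6 ≡ 1 (mod 481) ✓
Hence ord(121) = 6.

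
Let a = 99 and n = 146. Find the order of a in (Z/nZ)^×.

By Lagrange's theorem, ord_146(99) divides φ(146) = φ(2)·φ(73) = 1·72 = 72 = 2^3 · 3^2.
Divisors of 72: 1, 2, 3, 4, 6, 8, 9, 12, 18, 24, 36, 72.
Evaluate successive powers at the divisors of 72:
99^1 ≡ 99 (mod 146)
99^2 ≡ 19 (mod 146)
99^3 ≡ 129 (mod 146)
99^4 ≡ 69 (mod 146)
99^6 ≡ 143 (mod 146)
99^8 ≡ 89 (mod 146)
99^9 ≡ 51 (mod 146)
99^12 ≡ 9 (mod 146)
99^18 ≡ 119 (mod 146)
99^24 ≡ 81 (mod 146)
99^36 ≡ 145 (mod 146)
99^72 ≡ 1 (mod 146) ✓
The smallest such exponent is 72, so the order of 99 is 72.

72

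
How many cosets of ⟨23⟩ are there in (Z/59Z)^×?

1

Since 23 ∈ (Z/59Z)^×, its order divides φ(59) = 59 − 1 = 58 = 2 · 29.
Divisors of 58: 1, 2, 29, 58.
Test each divisor d:
23^1 ≡ 23
23^2 ≡ 57
23^29 ≡ 58
23^58 ≡ 1
So ord_59(23) = 58, hence |⟨23⟩| = 58.
[(Z/59Z)^× : ⟨23⟩] = 58/58 = 1.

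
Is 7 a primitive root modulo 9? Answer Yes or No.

φ(9) = φ(3^2) = 3·(3−1) = 6 = 2 · 3.
An element g generates (Z/9Z)^× iff g^(6/q) ≢ 1 (mod 9) for each prime q ∈ {2, 3}.
7^3 ≡ 1 (mod 9)  [q = 2: ≡ 1 ✗]
7^2 ≡ 4 (mod 9)  [q = 3: ≢ 1 ✓]
Since 7^3 ≡ 1, the order of 7 divides 3 < 6, so 7 is not a primitive root.

No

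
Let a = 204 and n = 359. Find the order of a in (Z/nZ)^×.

179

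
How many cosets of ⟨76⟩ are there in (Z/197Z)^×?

4

By Lagrange's theorem, ord_197(76) divides φ(197) = 197 − 1 = 196 = 2^2 · 7^2.
Divisors of 196: 1, 2, 4, 7, 14, 28, 49, 98, 196.
Check 76^d mod 197 for each divisor in increasing order:
76^1 ≡ 76
76^2 ≡ 63
76^4 ≡ 29
76^7 ≡ 164
76^14 ≡ 104
76^28 ≡ 178
76^49 ≡ 1
The order of 76 is 49, so the subgroup it generates has 49 elements.
The index is φ(197) / ord(76) = 196 / 49 = 4.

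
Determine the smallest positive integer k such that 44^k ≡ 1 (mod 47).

46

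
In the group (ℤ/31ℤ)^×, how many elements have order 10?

φ(31) = 31 − 1 = 30 = 2 · 3 · 5.
In a cyclic group of order 30, there are φ(d) elements of order d for each divisor d of 30, and zero for non-divisors.
10 = 2 · 5 divides 30, and φ(10) = 4.

4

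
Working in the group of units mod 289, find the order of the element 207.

272

ord(207) | φ(289) = φ(17^2) = 17·(17−1) = 272 = 2^4 · 17.
Divisors of 272: 1, 2, 4, 8, 16, 17, 34, 68, 136, 272.
Test each divisor d:
207^1 ≡ 207 (mod 289)
207^2 ≡ 77 (mod 289)
207^4 ≡ 149 (mod 289)
207^8 ≡ 237 (mod 289)
207^16 ≡ 103 (mod 289)
207^17 ≡ 224 (mod 289)
207^34 ≡ 179 (mod 289)
207^68 ≡ 251 (mod 289)
207^136 ≡ 288 (mod 289)
207^272 ≡ 1 (mod 289) ✓
Therefore the multiplicative order of 207 modulo 289 is 272.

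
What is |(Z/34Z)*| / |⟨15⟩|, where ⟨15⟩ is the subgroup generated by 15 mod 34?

2

Since 15 ∈ (Z/34Z)^×, its order divides φ(34) = φ(2)·φ(17) = 1·16 = 16 = 2^4.
Divisors of 16: 1, 2, 4, 8, 16.
Check 15^d mod 34 for each divisor in increasing order:
15^1 ≡ 15 (mod 34)
15^2 ≡ 21 (mod 34)
15^4 ≡ 33 (mod 34)
15^8 ≡ 1 (mod 34) ✓
So ord_34(15) = 8, hence |⟨15⟩| = 8.
The index is φ(34) / ord(15) = 16 / 8 = 2.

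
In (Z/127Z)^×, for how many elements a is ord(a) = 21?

12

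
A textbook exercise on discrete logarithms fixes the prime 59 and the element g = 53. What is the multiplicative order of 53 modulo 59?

29

ord(53) | φ(59) = 59 − 1 = 58 = 2 · 29.
Divisors of 58: 1, 2, 29, 58.
Compute 53^d (mod 59) for the divisors d until we hit 1:
53^1 ≡ 53 (mod 59)
53^2 ≡ 36 (mod 59)
53^29 ≡ 1 (mod 59) ✓
Therefore the multiplicative order of 53 modulo 59 is 29.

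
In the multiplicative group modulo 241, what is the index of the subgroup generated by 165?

15

The order of 165 must divide φ(241) = 241 − 1 = 240 = 2^4 · 3 · 5.
Divisors of 240: 1, 2, 3, 4, 5, 6, 8, 10, 12, 15, 16, 20, 24, 30, 40, 48, 60, 80, 120, 240.
Evaluate successive powers at the divisors of 240:
165^1 ≡ 165 (mod 241)
165^2 ≡ 233 (mod 241)
165^3 ≡ 126 (mod 241)
165^4 ≡ 64 (mod 241)
165^5 ≡ 197 (mod 241)
165^6 ≡ 211 (mod 241)
165^8 ≡ 240 (mod 241)
165^10 ≡ 8 (mod 241)
165^12 ≡ 177 (mod 241)
165^15 ≡ 130 (mod 241)
165^16 ≡ 1 (mod 241) ✓
Thus |⟨165⟩| = ord(165) = 16.
[(Z/241Z)^× : ⟨165⟩] = 240/16 = 15.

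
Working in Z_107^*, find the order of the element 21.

106

The order of 21 must divide φ(107) = 107 − 1 = 106 = 2 · 53.
Divisors of 106: 1, 2, 53, 106.
Evaluate successive powers at the divisors of 106:
21^1 ≡ 21
21^2 ≡ 13
21^53 ≡ 106
21^106 ≡ 1
Hence ord(21) = 106.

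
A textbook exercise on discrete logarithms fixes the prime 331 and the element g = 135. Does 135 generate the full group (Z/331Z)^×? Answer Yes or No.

φ(331) = 331 − 1 = 330 = 2 · 3 · 5 · 11.
Test 135^(330/q) mod 331 for each prime factor q of 330:
135^165 ≡ 330 (mod 331)  [q = 2: ≢ 1 ✓]
135^110 ≡ 31 (mod 331)  [q = 3: ≢ 1 ✓]
135^66 ≡ 150 (mod 331)  [q = 5: ≢ 1 ✓]
135^30 ≡ 74 (mod 331)  [q = 11: ≢ 1 ✓]
All checks pass, so 135 has order 330 and is a primitive root modulo 331.

Yes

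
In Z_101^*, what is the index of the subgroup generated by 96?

Since 96 ∈ (Z/101Z)^×, its order divides φ(101) = 101 − 1 = 100 = 2^2 · 5^2.
Divisors of 100: 1, 2, 4, 5, 10, 20, 25, 50, 100.
Compute 96^d (mod 101) for the divisors d until we hit 1:
96^1 ≡ 96 (mod 101)
96^2 ≡ 25 (mod 101)
96^4 ≡ 19 (mod 101)
96^5 ≡ 6 (mod 101)
96^10 ≡ 36 (mod 101)
96^20 ≡ 84 (mod 101)
96^25 ≡ 100 (mod 101)
96^50 ≡ 1 (mod 101) ✓
So ord_101(96) = 50, hence |⟨96⟩| = 50.
[(Z/101Z)^× : ⟨96⟩] = 100/50 = 2.

2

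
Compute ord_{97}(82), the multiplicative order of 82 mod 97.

96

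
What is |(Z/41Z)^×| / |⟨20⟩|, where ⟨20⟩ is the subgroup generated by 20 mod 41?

The order of 20 must divide φ(41) = 41 − 1 = 40 = 2^3 · 5.
Divisors of 40: 1, 2, 4, 5, 8, 10, 20, 40.
Check 20^d mod 41 for each divisor in increasing order:
20^1 ≡ 20
20^2 ≡ 31
20^4 ≡ 18
20^5 ≡ 32
20^8 ≡ 37
20^10 ≡ 40
20^20 ≡ 1
So ord_41(20) = 20, hence |⟨20⟩| = 20.
Index = |(Z/41Z)^×| / |⟨20⟩| = 40 / 20 = 2.

2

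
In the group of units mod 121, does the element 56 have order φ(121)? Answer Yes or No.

No

φ(121) = φ(11^2) = 11·(11−1) = 110 = 2 · 5 · 11.
An element g generates (Z/121Z)^× iff g^(110/q) ≢ 1 (mod 121) for each prime q ∈ {2, 5, 11}.
56^55 ≡ 1 (mod 121)  [q = 2: ≡ 1 ✗]
56^22 ≡ 1 (mod 121)  [q = 5: ≡ 1 ✗]
56^10 ≡ 67 (mod 121)  [q = 11: ≢ 1 ✓]
The check at q = 2 fails, so 56 generates a proper subgroup.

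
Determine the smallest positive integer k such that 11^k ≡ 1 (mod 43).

The order of 11 must divide φ(43) = 43 − 1 = 42 = 2 · 3 · 7.
Divisors of 42: 1, 2, 3, 6, 7, 14, 21, 42.
Test each divisor d:
11^1 ≡ 11 (mod 43)
11^2 ≡ 35 (mod 43)
11^3 ≡ 41 (mod 43)
11^6 ≡ 4 (mod 43)
11^7 ≡ 1 (mod 43) ✓
The smallest such exponent is 7, so the order of 11 is 7.

7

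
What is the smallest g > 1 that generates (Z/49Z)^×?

3

φ(49) = φ(7^2) = 7·(7−1) = 42 = 2 · 3 · 7.
Test candidates g = 2, 3, … against the prime factors q ∈ {2, 3, 7} of φ(49): g is a generator iff g^(42/q) ≢ 1 for every such q.
g = 2: 2^21 ≡ 1 — hits 1, so not a primitive root.
g = 3: 3^21 ≡ 48; 3^14 ≡ 30; 3^6 ≡ 43 — none is 1, so 3 is a primitive root.
Hence the least primitive root of 49 is 3.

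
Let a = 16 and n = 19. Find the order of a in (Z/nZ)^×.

9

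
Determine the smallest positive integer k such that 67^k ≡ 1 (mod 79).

13

ord(67) | φ(79) = 79 − 1 = 78 = 2 · 3 · 13.
Divisors of 78: 1, 2, 3, 6, 13, 26, 39, 78.
Test each divisor d:
67^1 ≡ 67 (mod 79)
67^2 ≡ 65 (mod 79)
67^3 ≡ 10 (mod 79)
67^6 ≡ 21 (mod 79)
67^13 ≡ 1 (mod 79) ✓
The smallest such exponent is 13, so the order of 67 is 13.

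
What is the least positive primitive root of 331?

φ(331) = 331 − 1 = 330 = 2 · 3 · 5 · 11.
Test candidates g = 2, 3, … against the prime factors q ∈ {2, 3, 5, 11} of φ(331): g is a generator iff g^(330/q) ≢ 1 for every such q.
g = 2: 2^165 ≡ 330; 2^110 ≡ 299; 2^66 ≡ 64; 2^30 ≡ 1 — hits 1, so not a primitive root.
g = 3: 3^165 ≡ 330; 3^110 ≡ 299; 3^66 ≡ 64; 3^30 ≡ 270 — none is 1, so 3 is a primitive root.
So 3 is the smallest generator of (Z/331Z)^×.

3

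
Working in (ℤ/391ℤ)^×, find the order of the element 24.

By Lagrange's theorem, ord_391(24) divides φ(391) = φ(17·23) = (17−1)·(23−1) = 16·22 = 352 = 2^5 · 11.
Divisors of 352: 1, 2, 4, 8, 11, 16, 22, 32, 44, 88, 176, 352.
Check 24^d mod 391 for each divisor in increasing order:
24^1 ≡ 24 (mod 391)
24^2 ≡ 185 (mod 391)
24^4 ≡ 208 (mod 391)
24^8 ≡ 254 (mod 391)
24^11 ≡ 116 (mod 391)
24^16 ≡ 1 (mod 391) ✓
Therefore the multiplicative order of 24 modulo 391 is 16.

16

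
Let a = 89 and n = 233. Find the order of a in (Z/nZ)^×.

4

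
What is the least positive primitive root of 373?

φ(373) = 373 − 1 = 372 = 2^2 · 3 · 31.
Test candidates g = 2, 3, … against the prime factors q ∈ {2, 3, 31} of φ(373): g is a generator iff g^(372/q) ≢ 1 for every such q.
g = 2: 2^186 ≡ 372; 2^124 ≡ 284; 2^12 ≡ 366 — none is 1, so 2 is a primitive root.
Hence the least primitive root of 373 is 2.

2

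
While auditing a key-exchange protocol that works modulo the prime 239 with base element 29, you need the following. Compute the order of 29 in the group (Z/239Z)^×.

119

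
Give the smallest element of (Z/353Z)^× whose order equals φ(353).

φ(353) = 353 − 1 = 352 = 2^5 · 11.
Test candidates g = 2, 3, … against the prime factors q ∈ {2, 11} of φ(353): g is a generator iff g^(352/q) ≢ 1 for every such q.
g = 2: 2^176 ≡ 1 — hits 1, so not a primitive root.
g = 3: 3^176 ≡ 352; 3^32 ≡ 140 — none is 1, so 3 is a primitive root.
Hence the least primitive root of 353 is 3.

3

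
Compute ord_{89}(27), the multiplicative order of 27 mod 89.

Since 27 ∈ (Z/89Z)^×, its order divides φ(89) = 89 − 1 = 88 = 2^3 · 11.
Divisors of 88: 1, 2, 4, 8, 11, 22, 44, 88.
Test each divisor d:
27^1 ≡ 27
27^2 ≡ 17
27^4 ≡ 22
27^8 ≡ 39
27^11 ≡ 12
27^22 ≡ 55
27^44 ≡ 88
27^88 ≡ 1
So ord_89(27) = 88.

88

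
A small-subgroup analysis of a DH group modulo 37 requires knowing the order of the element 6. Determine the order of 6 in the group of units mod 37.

ord(6) | φ(37) = 37 − 1 = 36 = 2^2 · 3^2.
Divisors of 36: 1, 2, 3, 4, 6, 9, 12, 18, 36.
Test each divisor d:
6^1 ≡ 6 (mod 37)
6^2 ≡ 36 (mod 37)
6^3 ≡ 31 (mod 37)
6^4 ≡ 1 (mod 37) ✓
The smallest such exponent is 4, so the order of 6 is 4.

4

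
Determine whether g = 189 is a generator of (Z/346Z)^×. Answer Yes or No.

No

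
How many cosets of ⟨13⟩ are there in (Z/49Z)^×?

By Lagrange's theorem, ord_49(13) divides φ(49) = φ(7^2) = 7·(7−1) = 42 = 2 · 3 · 7.
Divisors of 42: 1, 2, 3, 6, 7, 14, 21, 42.
Test each divisor d:
13^1 ≡ 13 (mod 49)
13^2 ≡ 22 (mod 49)
13^3 ≡ 41 (mod 49)
13^6 ≡ 15 (mod 49)
13^7 ≡ 48 (mod 49)
13^14 ≡ 1 (mod 49) ✓
Thus |⟨13⟩| = ord(13) = 14.
[(Z/49Z)^× : ⟨13⟩] = 42/14 = 3.

3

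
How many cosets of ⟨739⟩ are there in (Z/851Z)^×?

36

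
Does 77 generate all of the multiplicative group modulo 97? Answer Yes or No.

φ(97) = 97 − 1 = 96 = 2^5 · 3.
It suffices to check that the order of 77 is not a proper divisor of 96: compute 77^(96/q) for q ∈ {2, 3}.
77^48 ≡ 96 (mod 97)  [q = 2: ≢ 1 ✓]
77^32 ≡ 1 (mod 97)  [q = 3: ≡ 1 ✗]
The check at q = 3 fails, so 77 generates a proper subgroup.

No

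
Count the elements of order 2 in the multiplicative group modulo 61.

φ(61) = 61 − 1 = 60 = 2^2 · 3 · 5.
Since (Z/61Z)^× is cyclic of order 60, the number of elements of order d is φ(d) when d | 60 and 0 otherwise.
2 | 60, and φ(2) = 2 − 1 = 1.

1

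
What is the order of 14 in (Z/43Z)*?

By Lagrange's theorem, ord_43(14) divides φ(43) = 43 − 1 = 42 = 2 · 3 · 7.
Divisors of 42: 1, 2, 3, 6, 7, 14, 21, 42.
Evaluate successive powers at the divisors of 42:
14^1 ≡ 14 (mod 43)
14^2 ≡ 24 (mod 43)
14^3 ≡ 35 (mod 43)
14^6 ≡ 21 (mod 43)
14^7 ≡ 36 (mod 43)
14^14 ≡ 6 (mod 43)
14^21 ≡ 1 (mod 43) ✓
Therefore the multiplicative order of 14 modulo 43 is 21.

21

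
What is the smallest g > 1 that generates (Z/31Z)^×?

3

φ(31) = 31 − 1 = 30 = 2 · 3 · 5.
g is a primitive root iff g^(30/q) ≢ 1 (mod 31) for each prime q ∈ {2, 3, 5}.
g = 2: 2^15 ≡ 1 — hits 1, so not a primitive root.
g = 3: 3^15 ≡ 30; 3^10 ≡ 25; 3^6 ≡ 16 — none is 1, so 3 is a primitive root.
Hence the least primitive root of 31 is 3.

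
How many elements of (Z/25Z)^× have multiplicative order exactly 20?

φ(25) = φ(5^2) = 5·(5−1) = 20 = 2^2 · 5.
In a cyclic group of order 20, there are φ(d) elements of order d for each divisor d of 20, and zero for non-divisors.
20 = 2^2 · 5 divides 20, and φ(20) = 8.

8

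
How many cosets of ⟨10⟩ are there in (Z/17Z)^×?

By Lagrange's theorem, ord_17(10) divides φ(17) = 17 − 1 = 16 = 2^4.
Divisors of 16: 1, 2, 4, 8, 16.
Test each divisor d:
10^1 ≡ 10 (mod 17)
10^2 ≡ 15 (mod 17)
10^4 ≡ 4 (mod 17)
10^8 ≡ 16 (mod 17)
10^16 ≡ 1 (mod 17) ✓
Thus |⟨10⟩| = ord(10) = 16.
The index is φ(17) / ord(10) = 16 / 16 = 1.

1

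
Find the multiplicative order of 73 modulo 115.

ord(73) | φ(115) = φ(5·23) = (5−1)·(23−1) = 4·22 = 88 = 2^3 · 11.
Divisors of 88: 1, 2, 4, 8, 11, 22, 44, 88.
Compute 73^d (mod 115) for the divisors d until we hit 1:
73^1 ≡ 73
73^2 ≡ 39
73^4 ≡ 26
73^8 ≡ 101
73^11 ≡ 47
73^22 ≡ 24
73^44 ≡ 1
So ord_115(73) = 44.

44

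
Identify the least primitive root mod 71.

φ(71) = 71 − 1 = 70 = 2 · 5 · 7.
g is a primitive root iff g^(70/q) ≢ 1 (mod 71) for each prime q ∈ {2, 5, 7}.
g = 2: 2^35 ≡ 1 — hits 1, so not a primitive root.
g = 3: 3^35 ≡ 1 — hits 1, so not a primitive root.
g = 4: 4^35 ≡ 1 — hits 1, so not a primitive root.
g = 5: 5^35 ≡ 1 — hits 1, so not a primitive root.
g = 6: 6^35 ≡ 1 — hits 1, so not a primitive root.
g = 7: 7^35 ≡ 70; 7^14 ≡ 54; 7^10 ≡ 45 — none is 1, so 7 is a primitive root.
Hence the least primitive root of 71 is 7.

7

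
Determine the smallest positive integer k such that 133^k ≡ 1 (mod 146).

ord(133) | φ(146) = φ(2)·φ(73) = 1·72 = 72 = 2^3 · 3^2.
Divisors of 72: 1, 2, 3, 4, 6, 8, 9, 12, 18, 24, 36, 72.
Compute 133^d (mod 146) for the divisors d until we hit 1:
133^1 ≡ 133
133^2 ≡ 23
133^3 ≡ 139
133^4 ≡ 91
133^6 ≡ 49
133^8 ≡ 105
133^9 ≡ 95
133^12 ≡ 65
133^18 ≡ 119
133^24 ≡ 137
133^36 ≡ 145
133^72 ≡ 1
Hence ord(133) = 72.

72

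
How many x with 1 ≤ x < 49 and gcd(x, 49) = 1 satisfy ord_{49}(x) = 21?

12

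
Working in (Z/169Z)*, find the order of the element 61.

39

Since 61 ∈ (Z/169Z)^×, its order divides φ(169) = φ(13^2) = 13·(13−1) = 156 = 2^2 · 3 · 13.
Divisors of 156: 1, 2, 3, 4, 6, 12, 13, 26, 39, 52, 78, 156.
Check 61^d mod 169 for each divisor in increasing order:
61^1 ≡ 61 (mod 169)
61^2 ≡ 3 (mod 169)
61^3 ≡ 14 (mod 169)
61^4 ≡ 9 (mod 169)
61^6 ≡ 27 (mod 169)
61^12 ≡ 53 (mod 169)
61^13 ≡ 22 (mod 169)
61^26 ≡ 146 (mod 169)
61^39 ≡ 1 (mod 169) ✓
Hence ord(61) = 39.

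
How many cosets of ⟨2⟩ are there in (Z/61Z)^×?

1

ord(2) | φ(61) = 61 − 1 = 60 = 2^2 · 3 · 5.
Divisors of 60: 1, 2, 3, 4, 5, 6, 10, 12, 15, 20, 30, 60.
Compute 2^d (mod 61) for the divisors d until we hit 1:
2^1 ≡ 2 (mod 61)
2^2 ≡ 4 (mod 61)
2^3 ≡ 8 (mod 61)
2^4 ≡ 16 (mod 61)
2^5 ≡ 32 (mod 61)
2^6 ≡ 3 (mod 61)
2^10 ≡ 48 (mod 61)
2^12 ≡ 9 (mod 61)
2^15 ≡ 11 (mod 61)
2^20 ≡ 47 (mod 61)
2^30 ≡ 60 (mod 61)
2^60 ≡ 1 (mod 61) ✓
Thus |⟨2⟩| = ord(2) = 60.
[(Z/61Z)^× : ⟨2⟩] = 60/60 = 1.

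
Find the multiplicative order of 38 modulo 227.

226

By Lagrange's theorem, ord_227(38) divides φ(227) = 227 − 1 = 226 = 2 · 113.
Divisors of 226: 1, 2, 113, 226.
Evaluate successive powers at the divisors of 226:
38^1 ≡ 38 (mod 227)
38^2 ≡ 82 (mod 227)
38^113 ≡ 226 (mod 227)
38^226 ≡ 1 (mod 227) ✓
The smallest such exponent is 226, so the order of 38 is 226.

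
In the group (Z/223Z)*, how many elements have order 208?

φ(223) = 223 − 1 = 222 = 2 · 3 · 37.
Since (Z/223Z)^× is cyclic of order 222, the number of elements of order d is φ(d) when d | 222 and 0 otherwise.
Since 208 ∤ 222, the count is 0.

0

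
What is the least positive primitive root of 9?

2

φ(9) = φ(3^2) = 3·(3−1) = 6 = 2 · 3.
Test candidates g = 2, 3, … against the prime factors q ∈ {2, 3} of φ(9): g is a generator iff g^(6/q) ≢ 1 for every such q.
g = 2: 2^3 ≡ 8; 2^2 ≡ 4 — none is 1, so 2 is a primitive root.
The smallest primitive root modulo 9 is 2.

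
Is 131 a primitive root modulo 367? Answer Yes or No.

φ(367) = 367 − 1 = 366 = 2 · 3 · 61.
It suffices to check that the order of 131 is not a proper divisor of 366: compute 131^(366/q) for q ∈ {2, 3, 61}.
131^183 ≡ 366 (mod 367)  [q = 2: ≢ 1 ✓]
131^122 ≡ 83 (mod 367)  [q = 3: ≢ 1 ✓]
131^6 ≡ 47 (mod 367)  [q = 61: ≢ 1 ✓]
Every test exponent gives a nontrivial residue, hence 131 generates the full group.

Yes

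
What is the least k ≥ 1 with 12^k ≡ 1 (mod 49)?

By Lagrange's theorem, ord_49(12) divides φ(49) = φ(7^2) = 7·(7−1) = 42 = 2 · 3 · 7.
Divisors of 42: 1, 2, 3, 6, 7, 14, 21, 42.
Check 12^d mod 49 for each divisor in increasing order:
12^1 ≡ 12 (mod 49)
12^2 ≡ 46 (mod 49)
12^3 ≡ 13 (mod 49)
12^6 ≡ 22 (mod 49)
12^7 ≡ 19 (mod 49)
12^14 ≡ 18 (mod 49)
12^21 ≡ 48 (mod 49)
12^42 ≡ 1 (mod 49) ✓
Therefore the multiplicative order of 12 modulo 49 is 42.

42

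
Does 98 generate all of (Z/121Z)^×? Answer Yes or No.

φ(121) = φ(11^2) = 11·(11−1) = 110 = 2 · 5 · 11.
Test 98^(110/q) mod 121 for each prime factor q of 110:
98^55 ≡ 120 (mod 121)  [q = 2: ≢ 1 ✓]
98^22 ≡ 1 (mod 121)  [q = 5: ≡ 1 ✗]
98^10 ≡ 100 (mod 121)  [q = 11: ≢ 1 ✓]
The check at q = 5 fails, so 98 generates a proper subgroup.

No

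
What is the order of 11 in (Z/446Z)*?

222

Since 11 ∈ (Z/446Z)^×, its order divides φ(446) = φ(2)·φ(223) = 1·222 = 222 = 2 · 3 · 37.
Divisors of 222: 1, 2, 3, 6, 37, 74, 111, 222.
Test each divisor d:
11^1 ≡ 11 (mod 446)
11^2 ≡ 121 (mod 446)
11^3 ≡ 439 (mod 446)
11^6 ≡ 49 (mod 446)
11^37 ≡ 263 (mod 446)
11^74 ≡ 39 (mod 446)
11^111 ≡ 445 (mod 446)
11^222 ≡ 1 (mod 446) ✓
The smallest such exponent is 222, so the order of 11 is 222.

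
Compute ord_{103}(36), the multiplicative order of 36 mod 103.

51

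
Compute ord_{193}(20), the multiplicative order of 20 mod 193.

64

By Lagrange's theorem, ord_193(20) divides φ(193) = 193 − 1 = 192 = 2^6 · 3.
Divisors of 192: 1, 2, 3, 4, 6, 8, 12, 16, 24, 32, 48, 64, 96, 192.
Check 20^d mod 193 for each divisor in increasing order:
20^1 ≡ 20 (mod 193)
20^2 ≡ 14 (mod 193)
20^3 ≡ 87 (mod 193)
20^4 ≡ 3 (mod 193)
20^6 ≡ 42 (mod 193)
20^8 ≡ 9 (mod 193)
20^12 ≡ 27 (mod 193)
20^16 ≡ 81 (mod 193)
20^24 ≡ 150 (mod 193)
20^32 ≡ 192 (mod 193)
20^48 ≡ 112 (mod 193)
20^64 ≡ 1 (mod 193) ✓
Hence ord(20) = 64.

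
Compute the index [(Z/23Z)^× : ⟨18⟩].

2

ord(18) | φ(23) = 23 − 1 = 22 = 2 · 11.
Divisors of 22: 1, 2, 11, 22.
Check 18^d mod 23 for each divisor in increasing order:
18^1 ≡ 18 (mod 23)
18^2 ≡ 2 (mod 23)
18^11 ≡ 1 (mod 23) ✓
So ord_23(18) = 11, hence |⟨18⟩| = 11.
Index = |(Z/23Z)^×| / |⟨18⟩| = 22 / 11 = 2.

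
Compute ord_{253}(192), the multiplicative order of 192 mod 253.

55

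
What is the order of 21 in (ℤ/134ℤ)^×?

33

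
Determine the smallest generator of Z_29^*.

φ(29) = 29 − 1 = 28 = 2^2 · 7.
g is a primitive root iff g^(28/q) ≢ 1 (mod 29) for each prime q ∈ {2, 7}.
g = 2: 2^14 ≡ 28; 2^4 ≡ 16 — none is 1, so 2 is a primitive root.
Hence the least primitive root of 29 is 2.

2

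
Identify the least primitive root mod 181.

2

φ(181) = 181 − 1 = 180 = 2^2 · 3^2 · 5.
Test candidates g = 2, 3, … against the prime factors q ∈ {2, 3, 5} of φ(181): g is a generator iff g^(180/q) ≢ 1 for every such q.
g = 2: 2^90 ≡ 180; 2^60 ≡ 48; 2^36 ≡ 59 — none is 1, so 2 is a primitive root.
Hence the least primitive root of 181 is 2.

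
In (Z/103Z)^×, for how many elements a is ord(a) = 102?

φ(103) = 103 − 1 = 102 = 2 · 3 · 17.
Since (Z/103Z)^× is cyclic of order 102, the number of elements of order d is φ(d) when d | 102 and 0 otherwise.
102 = 2 · 3 · 17 divides 102, and φ(102) = 32.

32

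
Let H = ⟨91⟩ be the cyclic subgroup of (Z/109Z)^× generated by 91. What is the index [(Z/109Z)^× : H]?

The order of 91 must divide φ(109) = 109 − 1 = 108 = 2^2 · 3^3.
Divisors of 108: 1, 2, 3, 4, 6, 9, 12, 18, 27, 36, 54, 108.
Evaluate successive powers at the divisors of 108:
91^1 ≡ 91
91^2 ≡ 106
91^3 ≡ 54
91^4 ≡ 9
91^6 ≡ 82
91^9 ≡ 68
91^12 ≡ 75
91^18 ≡ 46
91^27 ≡ 76
91^36 ≡ 45
91^54 ≡ 108
91^108 ≡ 1
Thus |⟨91⟩| = ord(91) = 108.
Index = |(Z/109Z)^×| / |⟨91⟩| = 108 / 108 = 1.

1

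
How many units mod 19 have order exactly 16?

0

φ(19) = 19 − 1 = 18 = 2 · 3^2.
Since (Z/19Z)^× is cyclic of order 18, the number of elements of order d is φ(d) when d | 18 and 0 otherwise.
16 does not divide 18, so no element of (Z/19Z)^× has order 16.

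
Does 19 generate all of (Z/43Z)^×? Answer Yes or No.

Yes

φ(43) = 43 − 1 = 42 = 2 · 3 · 7.
An element g generates (Z/43Z)^× iff g^(42/q) ≢ 1 (mod 43) for each prime q ∈ {2, 3, 7}.
19^21 ≡ 42 (mod 43)  [q = 2: ≢ 1 ✓]
19^14 ≡ 36 (mod 43)  [q = 3: ≢ 1 ✓]
19^6 ≡ 11 (mod 43)  [q = 7: ≢ 1 ✓]
Every test exponent gives a nontrivial residue, hence 19 generates the full group.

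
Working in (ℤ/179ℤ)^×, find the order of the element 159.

ord(159) | φ(179) = 179 − 1 = 178 = 2 · 89.
Divisors of 178: 1, 2, 89, 178.
Evaluate successive powers at the divisors of 178:
159^1 ≡ 159
159^2 ≡ 42
159^89 ≡ 178
159^178 ≡ 1
So ord_179(159) = 178.

178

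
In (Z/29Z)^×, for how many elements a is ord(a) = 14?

φ(29) = 29 − 1 = 28 = 2^2 · 7.
In a cyclic group of order 28, there are φ(d) elements of order d for each divisor d of 28, and zero for non-divisors.
14 = 2 · 7 divides 28, and φ(14) = 6.

6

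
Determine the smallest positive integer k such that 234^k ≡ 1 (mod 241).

240

ord(234) | φ(241) = 241 − 1 = 240 = 2^4 · 3 · 5.
Divisors of 240: 1, 2, 3, 4, 5, 6, 8, 10, 12, 15, 16, 20, 24, 30, 40, 48, 60, 80, 120, 240.
Check 234^d mod 241 for each divisor in increasing order:
234^1 ≡ 234 (mod 241)
234^2 ≡ 49 (mod 241)
234^3 ≡ 139 (mod 241)
234^4 ≡ 232 (mod 241)
234^5 ≡ 63 (mod 241)
234^6 ≡ 41 (mod 241)
234^8 ≡ 81 (mod 241)
234^10 ≡ 113 (mod 241)
234^12 ≡ 235 (mod 241)
234^15 ≡ 130 (mod 241)
234^16 ≡ 54 (mod 241)
234^20 ≡ 237 (mod 241)
234^24 ≡ 36 (mod 241)
234^30 ≡ 30 (mod 241)
234^40 ≡ 16 (mod 241)
234^48 ≡ 91 (mod 241)
234^60 ≡ 177 (mod 241)
234^80 ≡ 15 (mod 241)
234^120 ≡ 240 (mod 241)
234^240 ≡ 1 (mod 241) ✓
Hence ord(234) = 240.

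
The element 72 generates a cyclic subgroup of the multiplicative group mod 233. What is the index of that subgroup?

ord(72) | φ(233) = 233 − 1 = 232 = 2^3 · 29.
Divisors of 232: 1, 2, 4, 8, 29, 58, 116, 232.
Compute 72^d (mod 233) for the divisors d until we hit 1:
72^1 ≡ 72 (mod 233)
72^2 ≡ 58 (mod 233)
72^4 ≡ 102 (mod 233)
72^8 ≡ 152 (mod 233)
72^29 ≡ 144 (mod 233)
72^58 ≡ 232 (mod 233)
72^116 ≡ 1 (mod 233) ✓
The order of 72 is 116, so the subgroup it generates has 116 elements.
The index is φ(233) / ord(72) = 232 / 116 = 2.

2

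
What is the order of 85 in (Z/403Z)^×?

ord(85) | φ(403) = φ(13·31) = (13−1)·(31−1) = 12·30 = 360 = 2^3 · 3^2 · 5.
Divisors of 360: 1, 2, 3, 4, 5, 6, 8, 9, 10, 12, 15, 18, 20, 24, 30, 36, 40, 45, 60, 72, 90, 120, 180, 360.
Compute 85^d (mod 403) for the divisors d until we hit 1:
85^1 ≡ 85
85^2 ≡ 374
85^3 ≡ 356
85^4 ≡ 35
85^5 ≡ 154
85^6 ≡ 194
85^8 ≡ 16
85^9 ≡ 151
85^10 ≡ 342
85^12 ≡ 157
85^15 ≡ 278
85^18 ≡ 233
85^20 ≡ 94
85^24 ≡ 66
85^30 ≡ 311
85^36 ≡ 287
85^40 ≡ 373
85^45 ≡ 216
85^60 ≡ 1
Hence ord(85) = 60.

60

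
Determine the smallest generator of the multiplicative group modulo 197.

2

φ(197) = 197 − 1 = 196 = 2^2 · 7^2.
Test candidates g = 2, 3, … against the prime factors q ∈ {2, 7} of φ(197): g is a generator iff g^(196/q) ≢ 1 for every such q.
g = 2: 2^98 ≡ 196; 2^28 ≡ 104 — none is 1, so 2 is a primitive root.
Hence the least primitive root of 197 is 2.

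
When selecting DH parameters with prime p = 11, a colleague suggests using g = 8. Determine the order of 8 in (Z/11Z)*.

10

ord(8) | φ(11) = 11 − 1 = 10 = 2 · 5.
Divisors of 10: 1, 2, 5, 10.
Test each divisor d:
8^1 ≡ 8 (mod 11)
8^2 ≡ 9 (mod 11)
8^5 ≡ 10 (mod 11)
8^10 ≡ 1 (mod 11) ✓
The smallest such exponent is 10, so the order of 8 is 10.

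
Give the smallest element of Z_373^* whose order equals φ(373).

2

φ(373) = 373 − 1 = 372 = 2^2 · 3 · 31.
Test candidates g = 2, 3, … against the prime factors q ∈ {2, 3, 31} of φ(373): g is a generator iff g^(372/q) ≢ 1 for every such q.
g = 2: 2^186 ≡ 372; 2^124 ≡ 284; 2^12 ≡ 366 — none is 1, so 2 is a primitive root.
The smallest primitive root modulo 373 is 2.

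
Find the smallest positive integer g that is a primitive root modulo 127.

3

φ(127) = 127 − 1 = 126 = 2 · 3^2 · 7.
Test candidates g = 2, 3, … against the prime factors q ∈ {2, 3, 7} of φ(127): g is a generator iff g^(126/q) ≢ 1 for every such q.
g = 2: 2^63 ≡ 1 — hits 1, so not a primitive root.
g = 3: 3^63 ≡ 126; 3^42 ≡ 107; 3^18 ≡ 4 — none is 1, so 3 is a primitive root.
The smallest primitive root modulo 127 is 3.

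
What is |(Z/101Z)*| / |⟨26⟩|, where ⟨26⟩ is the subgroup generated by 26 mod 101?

1

By Lagrange's theorem, ord_101(26) divides φ(101) = 101 − 1 = 100 = 2^2 · 5^2.
Divisors of 100: 1, 2, 4, 5, 10, 20, 25, 50, 100.
Check 26^d mod 101 for each divisor in increasing order:
26^1 ≡ 26 (mod 101)
26^2 ≡ 70 (mod 101)
26^4 ≡ 52 (mod 101)
26^5 ≡ 39 (mod 101)
26^10 ≡ 6 (mod 101)
26^20 ≡ 36 (mod 101)
26^25 ≡ 91 (mod 101)
26^50 ≡ 100 (mod 101)
26^100 ≡ 1 (mod 101) ✓
The order of 26 is 100, so the subgroup it generates has 100 elements.
Index = |(Z/101Z)^×| / |⟨26⟩| = 100 / 100 = 1.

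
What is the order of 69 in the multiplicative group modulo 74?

The order of 69 must divide φ(74) = φ(2)·φ(37) = 1·36 = 36 = 2^2 · 3^2.
Divisors of 36: 1, 2, 3, 4, 6, 9, 12, 18, 36.
Compute 69^d (mod 74) for the divisors d until we hit 1:
69^1 ≡ 69
69^2 ≡ 25
69^3 ≡ 23
69^4 ≡ 33
69^6 ≡ 11
69^9 ≡ 31
69^12 ≡ 47
69^18 ≡ 73
69^36 ≡ 1
The smallest such exponent is 36, so the order of 69 is 36.

36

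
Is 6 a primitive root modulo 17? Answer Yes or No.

Yes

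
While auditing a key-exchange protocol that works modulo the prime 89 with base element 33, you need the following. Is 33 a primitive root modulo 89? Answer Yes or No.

Yes

φ(89) = 89 − 1 = 88 = 2^3 · 11.
An element g generates (Z/89Z)^× iff g^(88/q) ≢ 1 (mod 89) for each prime q ∈ {2, 11}.
33^44 ≡ 88 (mod 89)  [q = 2: ≢ 1 ✓]
33^8 ≡ 16 (mod 89)  [q = 11: ≢ 1 ✓]
Every test exponent gives a nontrivial residue, hence 33 generates the full group.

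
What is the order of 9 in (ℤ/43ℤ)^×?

21

The order of 9 must divide φ(43) = 43 − 1 = 42 = 2 · 3 · 7.
Divisors of 42: 1, 2, 3, 6, 7, 14, 21, 42.
Evaluate successive powers at the divisors of 42:
9^1 ≡ 9 (mod 43)
9^2 ≡ 38 (mod 43)
9^3 ≡ 41 (mod 43)
9^6 ≡ 4 (mod 43)
9^7 ≡ 36 (mod 43)
9^14 ≡ 6 (mod 43)
9^21 ≡ 1 (mod 43) ✓
So ord_43(9) = 21.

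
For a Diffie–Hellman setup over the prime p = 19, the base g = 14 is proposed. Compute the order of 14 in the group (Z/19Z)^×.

18

The order of 14 must divide φ(19) = 19 − 1 = 18 = 2 · 3^2.
Divisors of 18: 1, 2, 3, 6, 9, 18.
Check 14^d mod 19 for each divisor in increasing order:
14^1 ≡ 14 (mod 19)
14^2 ≡ 6 (mod 19)
14^3 ≡ 8 (mod 19)
14^6 ≡ 7 (mod 19)
14^9 ≡ 18 (mod 19)
14^18 ≡ 1 (mod 19) ✓
So ord_19(14) = 18.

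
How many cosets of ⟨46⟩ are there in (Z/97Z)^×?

Since 46 ∈ (Z/97Z)^×, its order divides φ(97) = 97 − 1 = 96 = 2^5 · 3.
Divisors of 96: 1, 2, 3, 4, 6, 8, 12, 16, 24, 32, 48, 96.
Check 46^d mod 97 for each divisor in increasing order:
46^1 ≡ 46
46^2 ≡ 79
46^3 ≡ 45
46^4 ≡ 33
46^6 ≡ 85
46^8 ≡ 22
46^12 ≡ 47
46^16 ≡ 96
46^24 ≡ 75
46^32 ≡ 1
So ord_97(46) = 32, hence |⟨46⟩| = 32.
Index = |(Z/97Z)^×| / |⟨46⟩| = 96 / 32 = 3.

3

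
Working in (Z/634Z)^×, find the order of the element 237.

By Lagrange's theorem, ord_634(237) divides φ(634) = φ(2)·φ(317) = 1·316 = 316 = 2^2 · 79.
Divisors of 316: 1, 2, 4, 79, 158, 316.
Evaluate successive powers at the divisors of 316:
237^1 ≡ 237 (mod 634)
237^2 ≡ 377 (mod 634)
237^4 ≡ 113 (mod 634)
237^79 ≡ 203 (mod 634)
237^158 ≡ 633 (mod 634)
237^316 ≡ 1 (mod 634) ✓
So ord_634(237) = 316.

316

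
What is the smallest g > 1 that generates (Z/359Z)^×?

φ(359) = 359 − 1 = 358 = 2 · 179.
Test candidates g = 2, 3, … against the prime factors q ∈ {2, 179} of φ(359): g is a generator iff g^(358/q) ≢ 1 for every such q.
g = 2: 2^179 ≡ 1 — hits 1, so not a primitive root.
g = 3: 3^179 ≡ 1 — hits 1, so not a primitive root.
g = 4: 4^179 ≡ 1 — hits 1, so not a primitive root.
g = 5: 5^179 ≡ 1 — hits 1, so not a primitive root.
g = 6: 6^179 ≡ 1 — hits 1, so not a primitive root.
g = 7: 7^179 ≡ 358; 7^2 ≡ 49 — none is 1, so 7 is a primitive root.
So 7 is the smallest generator of (Z/359Z)^×.

7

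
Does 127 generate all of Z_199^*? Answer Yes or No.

φ(199) = 199 − 1 = 198 = 2 · 3^2 · 11.
127 is a primitive root mod 199 iff 127^(φ(199)/q) ≢ 1 for every prime q | φ(199), i.e. q ∈ {2, 3, 11}.
127^99 ≡ 198 (mod 199)  [q = 2: ≢ 1 ✓]
127^66 ≡ 92 (mod 199)  [q = 3: ≢ 1 ✓]
127^18 ≡ 125 (mod 199)  [q = 11: ≢ 1 ✓]
Every test exponent gives a nontrivial residue, hence 127 generates the full group.

Yes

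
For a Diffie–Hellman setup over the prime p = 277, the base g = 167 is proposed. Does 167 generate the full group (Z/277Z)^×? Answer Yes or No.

Yes

φ(277) = 277 − 1 = 276 = 2^2 · 3 · 23.
It suffices to check that the order of 167 is not a proper divisor of 276: compute 167^(276/q) for q ∈ {2, 3, 23}.
167^138 ≡ 276 (mod 277)  [q = 2: ≢ 1 ✓]
167^92 ≡ 160 (mod 277)  [q = 3: ≢ 1 ✓]
167^12 ≡ 211 (mod 277)  [q = 23: ≢ 1 ✓]
None equal 1, so ord_277(167) = 276: 167 is a primitive root.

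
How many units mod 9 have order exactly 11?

0

φ(9) = φ(3^2) = 3·(3−1) = 6 = 2 · 3.
Since (Z/9Z)^× is cyclic of order 6, the number of elements of order d is φ(d) when d | 6 and 0 otherwise.
Since 11 ∤ 6, the count is 0.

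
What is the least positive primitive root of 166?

5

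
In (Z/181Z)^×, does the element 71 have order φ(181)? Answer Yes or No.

φ(181) = 181 − 1 = 180 = 2^2 · 3^2 · 5.
It suffices to check that the order of 71 is not a proper divisor of 180: compute 71^(180/q) for q ∈ {2, 3, 5}.
71^90 ≡ 180 (mod 181)  [q = 2: ≢ 1 ✓]
71^60 ≡ 1 (mod 181)  [q = 3: ≡ 1 ✗]
71^36 ≡ 135 (mod 181)  [q = 5: ≢ 1 ✓]
Since 71^60 ≡ 1, the order of 71 divides 60 < 180, so 71 is not a primitive root.

No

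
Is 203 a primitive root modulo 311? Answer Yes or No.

Yes

φ(311) = 311 − 1 = 310 = 2 · 5 · 31.
It suffices to check that the order of 203 is not a proper divisor of 310: compute 203^(310/q) for q ∈ {2, 5, 31}.
203^155 ≡ 310 (mod 311)  [q = 2: ≢ 1 ✓]
203^62 ≡ 36 (mod 311)  [q = 5: ≢ 1 ✓]
203^10 ≡ 270 (mod 311)  [q = 31: ≢ 1 ✓]
All checks pass, so 203 has order 310 and is a primitive root modulo 311.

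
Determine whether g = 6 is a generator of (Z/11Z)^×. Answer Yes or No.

Yes

φ(11) = 11 − 1 = 10 = 2 · 5.
An element g generates (Z/11Z)^× iff g^(10/q) ≢ 1 (mod 11) for each prime q ∈ {2, 5}.
6^5 ≡ 10 (mod 11)  [q = 2: ≢ 1 ✓]
6^2 ≡ 3 (mod 11)  [q = 5: ≢ 1 ✓]
Every test exponent gives a nontrivial residue, hence 6 generates the full group.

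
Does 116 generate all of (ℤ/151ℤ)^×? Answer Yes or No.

φ(151) = 151 − 1 = 150 = 2 · 3 · 5^2.
116 is a primitive root mod 151 iff 116^(φ(151)/q) ≢ 1 for every prime q | φ(151), i.e. q ∈ {2, 3, 5}.
116^75 ≡ 1 (mod 151)  [q = 2: ≡ 1 ✗]
116^50 ≡ 118 (mod 151)  [q = 3: ≢ 1 ✓]
116^30 ≡ 64 (mod 151)  [q = 5: ≢ 1 ✓]
The check at q = 2 fails, so 116 generates a proper subgroup.

No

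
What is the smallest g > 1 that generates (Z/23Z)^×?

φ(23) = 23 − 1 = 22 = 2 · 11.
g is a primitive root iff g^(22/q) ≢ 1 (mod 23) for each prime q ∈ {2, 11}.
g = 2: 2^11 ≡ 1 — hits 1, so not a primitive root.
g = 3: 3^11 ≡ 1 — hits 1, so not a primitive root.
g = 4: 4^11 ≡ 1 — hits 1, so not a primitive root.
g = 5: 5^11 ≡ 22; 5^2 ≡ 2 — none is 1, so 5 is a primitive root.
Hence the least primitive root of 23 is 5.

5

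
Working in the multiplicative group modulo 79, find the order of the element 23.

3

Since 23 ∈ (Z/79Z)^×, its order divides φ(79) = 79 − 1 = 78 = 2 · 3 · 13.
Divisors of 78: 1, 2, 3, 6, 13, 26, 39, 78.
Test each divisor d:
23^1 ≡ 23 (mod 79)
23^2 ≡ 55 (mod 79)
23^3 ≡ 1 (mod 79) ✓
So ord_79(23) = 3.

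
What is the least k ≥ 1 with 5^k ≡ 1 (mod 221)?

16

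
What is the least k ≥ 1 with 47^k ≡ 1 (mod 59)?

58

Since 47 ∈ (Z/59Z)^×, its order divides φ(59) = 59 − 1 = 58 = 2 · 29.
Divisors of 58: 1, 2, 29, 58.
Evaluate successive powers at the divisors of 58:
47^1 ≡ 47
47^2 ≡ 26
47^29 ≡ 58
47^58 ≡ 1
Hence ord(47) = 58.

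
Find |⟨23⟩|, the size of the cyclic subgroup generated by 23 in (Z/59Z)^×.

58

Since 23 ∈ (Z/59Z)^×, its order divides φ(59) = 59 − 1 = 58 = 2 · 29.
Divisors of 58: 1, 2, 29, 58.
Check 23^d mod 59 for each divisor in increasing order:
23^1 ≡ 23
23^2 ≡ 57
23^29 ≡ 58
23^58 ≡ 1
Therefore the multiplicative order of 23 modulo 59 is 58.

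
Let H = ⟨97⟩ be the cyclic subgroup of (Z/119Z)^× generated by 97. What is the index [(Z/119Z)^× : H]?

The order of 97 must divide φ(119) = φ(7·17) = (7−1)·(17−1) = 6·16 = 96 = 2^5 · 3.
Divisors of 96: 1, 2, 3, 4, 6, 8, 12, 16, 24, 32, 48, 96.
Check 97^d mod 119 for each divisor in increasing order:
97^1 ≡ 97 (mod 119)
97^2 ≡ 8 (mod 119)
97^3 ≡ 62 (mod 119)
97^4 ≡ 64 (mod 119)
97^6 ≡ 36 (mod 119)
97^8 ≡ 50 (mod 119)
97^12 ≡ 106 (mod 119)
97^16 ≡ 1 (mod 119) ✓
So ord_119(97) = 16, hence |⟨97⟩| = 16.
Index = |(Z/119Z)^×| / |⟨97⟩| = 96 / 16 = 6.

6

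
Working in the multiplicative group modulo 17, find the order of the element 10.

16

The order of 10 must divide φ(17) = 17 − 1 = 16 = 2^4.
Divisors of 16: 1, 2, 4, 8, 16.
Evaluate successive powers at the divisors of 16:
10^1 ≡ 10 (mod 17)
10^2 ≡ 15 (mod 17)
10^4 ≡ 4 (mod 17)
10^8 ≡ 16 (mod 17)
10^16 ≡ 1 (mod 17) ✓
Hence ord(10) = 16.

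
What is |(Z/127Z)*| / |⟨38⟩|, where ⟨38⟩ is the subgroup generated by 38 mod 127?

6

By Lagrange's theorem, ord_127(38) divides φ(127) = 127 − 1 = 126 = 2 · 3^2 · 7.
Divisors of 126: 1, 2, 3, 6, 7, 9, 14, 18, 21, 42, 63, 126.
Evaluate successive powers at the divisors of 126:
38^1 ≡ 38
38^2 ≡ 47
38^3 ≡ 8
38^6 ≡ 64
38^7 ≡ 19
38^9 ≡ 4
38^14 ≡ 107
38^18 ≡ 16
38^21 ≡ 1
Thus |⟨38⟩| = ord(38) = 21.
Index = |(Z/127Z)^×| / |⟨38⟩| = 126 / 21 = 6.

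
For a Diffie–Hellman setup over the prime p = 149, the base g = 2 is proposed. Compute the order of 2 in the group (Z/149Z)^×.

148

By Lagrange's theorem, ord_149(2) divides φ(149) = 149 − 1 = 148 = 2^2 · 37.
Divisors of 148: 1, 2, 4, 37, 74, 148.
Evaluate successive powers at the divisors of 148:
2^1 ≡ 2 (mod 149)
2^2 ≡ 4 (mod 149)
2^4 ≡ 16 (mod 149)
2^37 ≡ 105 (mod 149)
2^74 ≡ 148 (mod 149)
2^148 ≡ 1 (mod 149) ✓
So ord_149(2) = 148.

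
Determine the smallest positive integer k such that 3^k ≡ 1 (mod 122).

The order of 3 must divide φ(122) = φ(2)·φ(61) = 1·60 = 60 = 2^2 · 3 · 5.
Divisors of 60: 1, 2, 3, 4, 5, 6, 10, 12, 15, 20, 30, 60.
Evaluate successive powers at the divisors of 60:
3^1 ≡ 3 (mod 122)
3^2 ≡ 9 (mod 122)
3^3 ≡ 27 (mod 122)
3^4 ≡ 81 (mod 122)
3^5 ≡ 121 (mod 122)
3^6 ≡ 119 (mod 122)
3^10 ≡ 1 (mod 122) ✓
The smallest such exponent is 10, so the order of 3 is 10.

10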